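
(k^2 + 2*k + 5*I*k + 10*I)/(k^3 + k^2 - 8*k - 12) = (k + 5*I)/(k^2 - k - 6)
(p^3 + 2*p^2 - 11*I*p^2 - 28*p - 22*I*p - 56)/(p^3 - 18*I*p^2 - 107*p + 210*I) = (p^2 + p*(2 - 4*I) - 8*I)/(p^2 - 11*I*p - 30)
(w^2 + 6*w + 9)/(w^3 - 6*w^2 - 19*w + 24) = (w + 3)/(w^2 - 9*w + 8)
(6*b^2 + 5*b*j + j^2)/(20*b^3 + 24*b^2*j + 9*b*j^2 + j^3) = (3*b + j)/(10*b^2 + 7*b*j + j^2)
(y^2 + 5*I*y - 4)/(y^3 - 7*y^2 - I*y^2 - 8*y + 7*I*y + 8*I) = (y^2 + 5*I*y - 4)/(y^3 - y^2*(7 + I) + y*(-8 + 7*I) + 8*I)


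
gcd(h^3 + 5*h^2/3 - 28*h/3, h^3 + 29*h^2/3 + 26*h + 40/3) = h + 4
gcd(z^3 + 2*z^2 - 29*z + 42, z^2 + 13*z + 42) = z + 7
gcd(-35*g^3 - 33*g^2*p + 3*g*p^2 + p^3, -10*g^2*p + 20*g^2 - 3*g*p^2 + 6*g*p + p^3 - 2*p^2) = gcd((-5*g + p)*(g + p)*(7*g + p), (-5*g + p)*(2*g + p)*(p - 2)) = -5*g + p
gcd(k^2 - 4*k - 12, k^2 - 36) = k - 6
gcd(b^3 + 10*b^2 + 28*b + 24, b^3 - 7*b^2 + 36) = b + 2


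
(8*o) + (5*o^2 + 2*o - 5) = 5*o^2 + 10*o - 5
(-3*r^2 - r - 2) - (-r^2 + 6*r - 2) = -2*r^2 - 7*r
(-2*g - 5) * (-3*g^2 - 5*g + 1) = 6*g^3 + 25*g^2 + 23*g - 5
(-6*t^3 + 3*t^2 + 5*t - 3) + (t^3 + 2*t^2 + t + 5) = -5*t^3 + 5*t^2 + 6*t + 2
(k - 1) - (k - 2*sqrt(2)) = -1 + 2*sqrt(2)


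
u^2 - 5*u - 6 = (u - 6)*(u + 1)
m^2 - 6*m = m*(m - 6)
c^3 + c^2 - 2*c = c*(c - 1)*(c + 2)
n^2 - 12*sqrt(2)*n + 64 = (n - 8*sqrt(2))*(n - 4*sqrt(2))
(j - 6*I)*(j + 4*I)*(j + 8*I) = j^3 + 6*I*j^2 + 40*j + 192*I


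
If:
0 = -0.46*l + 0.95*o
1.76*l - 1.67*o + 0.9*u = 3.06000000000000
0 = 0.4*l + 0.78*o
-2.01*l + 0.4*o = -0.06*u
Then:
No Solution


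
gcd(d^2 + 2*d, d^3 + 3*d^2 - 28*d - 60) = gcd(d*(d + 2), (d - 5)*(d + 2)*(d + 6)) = d + 2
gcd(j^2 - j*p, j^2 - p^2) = -j + p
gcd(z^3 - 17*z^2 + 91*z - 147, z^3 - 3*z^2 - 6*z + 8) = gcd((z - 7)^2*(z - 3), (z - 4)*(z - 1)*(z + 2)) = 1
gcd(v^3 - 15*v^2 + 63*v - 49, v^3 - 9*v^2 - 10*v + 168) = v - 7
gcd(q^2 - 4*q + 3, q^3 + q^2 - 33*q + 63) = q - 3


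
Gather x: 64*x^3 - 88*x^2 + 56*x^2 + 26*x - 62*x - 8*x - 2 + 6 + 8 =64*x^3 - 32*x^2 - 44*x + 12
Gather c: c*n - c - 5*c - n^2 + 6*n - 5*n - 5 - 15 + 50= c*(n - 6) - n^2 + n + 30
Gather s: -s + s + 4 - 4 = 0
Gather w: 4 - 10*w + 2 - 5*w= 6 - 15*w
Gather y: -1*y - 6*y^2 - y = -6*y^2 - 2*y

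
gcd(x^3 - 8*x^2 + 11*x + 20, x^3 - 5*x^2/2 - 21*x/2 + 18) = x - 4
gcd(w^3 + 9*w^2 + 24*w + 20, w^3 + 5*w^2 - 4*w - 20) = w^2 + 7*w + 10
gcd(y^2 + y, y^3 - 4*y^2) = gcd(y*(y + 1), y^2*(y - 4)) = y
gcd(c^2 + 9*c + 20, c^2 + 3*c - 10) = c + 5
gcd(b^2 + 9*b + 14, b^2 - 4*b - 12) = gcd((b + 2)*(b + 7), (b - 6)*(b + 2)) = b + 2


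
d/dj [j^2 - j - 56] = 2*j - 1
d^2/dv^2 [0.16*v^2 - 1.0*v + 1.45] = 0.320000000000000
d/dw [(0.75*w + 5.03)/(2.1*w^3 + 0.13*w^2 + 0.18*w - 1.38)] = (1.575*w^3 + 0.0975*w^2 + 0.135*w - (0.75*w + 5.03)*(6.3*w^2 + 0.26*w + 0.18) - 1.035)/(2.1*w^3 + 0.13*w^2 + 0.18*w - 1.38)^2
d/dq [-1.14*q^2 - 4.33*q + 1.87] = -2.28*q - 4.33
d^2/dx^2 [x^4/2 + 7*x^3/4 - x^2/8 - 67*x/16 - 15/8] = 6*x^2 + 21*x/2 - 1/4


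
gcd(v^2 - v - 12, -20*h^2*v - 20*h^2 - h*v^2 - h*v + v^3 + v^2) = 1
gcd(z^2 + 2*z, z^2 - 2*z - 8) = z + 2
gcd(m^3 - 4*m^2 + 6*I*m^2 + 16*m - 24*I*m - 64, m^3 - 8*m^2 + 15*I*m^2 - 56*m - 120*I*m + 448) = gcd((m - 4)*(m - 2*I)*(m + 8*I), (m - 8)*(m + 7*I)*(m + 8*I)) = m + 8*I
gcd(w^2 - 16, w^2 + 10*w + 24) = w + 4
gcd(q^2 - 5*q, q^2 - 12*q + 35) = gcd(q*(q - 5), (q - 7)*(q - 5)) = q - 5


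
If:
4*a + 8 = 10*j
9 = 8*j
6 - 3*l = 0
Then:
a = 13/16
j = 9/8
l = 2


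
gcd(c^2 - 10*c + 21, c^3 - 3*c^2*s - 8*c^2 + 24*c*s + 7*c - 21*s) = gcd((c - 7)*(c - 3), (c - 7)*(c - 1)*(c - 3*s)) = c - 7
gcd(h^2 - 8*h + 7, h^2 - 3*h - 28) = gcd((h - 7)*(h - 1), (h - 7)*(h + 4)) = h - 7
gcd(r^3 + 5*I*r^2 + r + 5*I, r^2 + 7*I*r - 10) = r + 5*I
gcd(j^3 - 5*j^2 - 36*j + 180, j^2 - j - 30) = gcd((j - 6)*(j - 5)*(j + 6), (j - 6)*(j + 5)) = j - 6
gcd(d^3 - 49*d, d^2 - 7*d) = d^2 - 7*d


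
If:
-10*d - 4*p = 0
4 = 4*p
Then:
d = -2/5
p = 1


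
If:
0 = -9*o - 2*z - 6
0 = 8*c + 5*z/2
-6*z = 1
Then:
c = 5/96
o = -17/27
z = -1/6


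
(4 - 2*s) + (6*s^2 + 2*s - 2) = 6*s^2 + 2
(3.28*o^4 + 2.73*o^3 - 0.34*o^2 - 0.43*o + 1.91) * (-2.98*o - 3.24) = -9.7744*o^5 - 18.7626*o^4 - 7.832*o^3 + 2.383*o^2 - 4.2986*o - 6.1884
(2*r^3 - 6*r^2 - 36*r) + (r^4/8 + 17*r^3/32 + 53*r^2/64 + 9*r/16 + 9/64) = r^4/8 + 81*r^3/32 - 331*r^2/64 - 567*r/16 + 9/64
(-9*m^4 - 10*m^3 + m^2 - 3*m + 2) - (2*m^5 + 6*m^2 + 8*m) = -2*m^5 - 9*m^4 - 10*m^3 - 5*m^2 - 11*m + 2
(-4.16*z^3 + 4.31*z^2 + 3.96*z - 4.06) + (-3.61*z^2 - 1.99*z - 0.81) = -4.16*z^3 + 0.7*z^2 + 1.97*z - 4.87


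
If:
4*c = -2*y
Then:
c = -y/2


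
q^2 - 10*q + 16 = (q - 8)*(q - 2)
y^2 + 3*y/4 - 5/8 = (y - 1/2)*(y + 5/4)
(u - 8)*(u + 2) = u^2 - 6*u - 16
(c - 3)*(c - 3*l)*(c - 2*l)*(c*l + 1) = c^4*l - 5*c^3*l^2 - 3*c^3*l + c^3 + 6*c^2*l^3 + 15*c^2*l^2 - 5*c^2*l - 3*c^2 - 18*c*l^3 + 6*c*l^2 + 15*c*l - 18*l^2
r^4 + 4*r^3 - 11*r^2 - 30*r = r*(r - 3)*(r + 2)*(r + 5)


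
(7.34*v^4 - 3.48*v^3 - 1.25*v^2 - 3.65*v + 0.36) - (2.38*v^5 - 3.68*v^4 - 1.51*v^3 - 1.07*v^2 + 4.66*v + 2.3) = -2.38*v^5 + 11.02*v^4 - 1.97*v^3 - 0.18*v^2 - 8.31*v - 1.94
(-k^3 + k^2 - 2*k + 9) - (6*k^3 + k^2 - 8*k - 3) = -7*k^3 + 6*k + 12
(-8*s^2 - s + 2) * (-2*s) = 16*s^3 + 2*s^2 - 4*s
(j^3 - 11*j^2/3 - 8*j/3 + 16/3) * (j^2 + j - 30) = j^5 - 8*j^4/3 - 109*j^3/3 + 338*j^2/3 + 256*j/3 - 160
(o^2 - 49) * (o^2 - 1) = o^4 - 50*o^2 + 49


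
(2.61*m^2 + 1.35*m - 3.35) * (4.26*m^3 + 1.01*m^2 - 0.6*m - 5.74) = 11.1186*m^5 + 8.3871*m^4 - 14.4735*m^3 - 19.1749*m^2 - 5.739*m + 19.229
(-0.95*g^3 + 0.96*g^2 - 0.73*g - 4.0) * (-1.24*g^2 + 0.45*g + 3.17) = 1.178*g^5 - 1.6179*g^4 - 1.6743*g^3 + 7.6747*g^2 - 4.1141*g - 12.68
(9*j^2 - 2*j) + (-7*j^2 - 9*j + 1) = 2*j^2 - 11*j + 1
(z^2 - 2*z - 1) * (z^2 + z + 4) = z^4 - z^3 + z^2 - 9*z - 4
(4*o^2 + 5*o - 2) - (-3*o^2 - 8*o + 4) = 7*o^2 + 13*o - 6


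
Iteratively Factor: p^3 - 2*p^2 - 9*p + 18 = (p - 3)*(p^2 + p - 6) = (p - 3)*(p - 2)*(p + 3)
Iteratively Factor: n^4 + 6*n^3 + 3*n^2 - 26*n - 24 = (n + 1)*(n^3 + 5*n^2 - 2*n - 24) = (n + 1)*(n + 3)*(n^2 + 2*n - 8) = (n - 2)*(n + 1)*(n + 3)*(n + 4)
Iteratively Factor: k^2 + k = (k + 1)*(k)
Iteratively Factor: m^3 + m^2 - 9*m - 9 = (m + 3)*(m^2 - 2*m - 3) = (m - 3)*(m + 3)*(m + 1)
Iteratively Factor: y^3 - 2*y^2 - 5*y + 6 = (y + 2)*(y^2 - 4*y + 3) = (y - 1)*(y + 2)*(y - 3)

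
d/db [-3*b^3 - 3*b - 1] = -9*b^2 - 3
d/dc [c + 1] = 1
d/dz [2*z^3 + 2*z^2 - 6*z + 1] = 6*z^2 + 4*z - 6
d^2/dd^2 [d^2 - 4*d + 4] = 2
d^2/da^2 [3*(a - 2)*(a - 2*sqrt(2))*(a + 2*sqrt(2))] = 18*a - 12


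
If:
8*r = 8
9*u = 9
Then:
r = 1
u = 1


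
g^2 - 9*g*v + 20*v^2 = (g - 5*v)*(g - 4*v)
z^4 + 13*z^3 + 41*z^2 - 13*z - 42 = (z - 1)*(z + 1)*(z + 6)*(z + 7)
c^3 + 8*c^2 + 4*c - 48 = (c - 2)*(c + 4)*(c + 6)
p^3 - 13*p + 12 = (p - 3)*(p - 1)*(p + 4)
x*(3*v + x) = 3*v*x + x^2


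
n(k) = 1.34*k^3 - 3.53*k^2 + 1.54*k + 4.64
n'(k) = 4.02*k^2 - 7.06*k + 1.54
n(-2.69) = -51.13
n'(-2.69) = 49.62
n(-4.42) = -186.84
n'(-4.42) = 111.28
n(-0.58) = 2.30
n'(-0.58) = 6.99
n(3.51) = 24.50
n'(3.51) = 26.29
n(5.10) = 98.43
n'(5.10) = 70.09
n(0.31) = 4.82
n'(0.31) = -0.26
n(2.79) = 10.56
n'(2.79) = 13.13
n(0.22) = 4.82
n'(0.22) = 0.18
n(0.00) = 4.64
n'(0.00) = 1.54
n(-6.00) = -421.12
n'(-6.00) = 188.62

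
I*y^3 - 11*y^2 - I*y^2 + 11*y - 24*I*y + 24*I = (y + 3*I)*(y + 8*I)*(I*y - I)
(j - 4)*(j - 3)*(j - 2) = j^3 - 9*j^2 + 26*j - 24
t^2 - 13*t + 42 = (t - 7)*(t - 6)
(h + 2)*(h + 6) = h^2 + 8*h + 12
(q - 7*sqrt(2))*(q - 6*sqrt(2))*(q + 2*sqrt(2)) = q^3 - 11*sqrt(2)*q^2 + 32*q + 168*sqrt(2)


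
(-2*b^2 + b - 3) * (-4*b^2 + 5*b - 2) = 8*b^4 - 14*b^3 + 21*b^2 - 17*b + 6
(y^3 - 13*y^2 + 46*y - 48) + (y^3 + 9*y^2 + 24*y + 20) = 2*y^3 - 4*y^2 + 70*y - 28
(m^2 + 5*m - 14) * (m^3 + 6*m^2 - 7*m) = m^5 + 11*m^4 + 9*m^3 - 119*m^2 + 98*m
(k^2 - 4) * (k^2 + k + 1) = k^4 + k^3 - 3*k^2 - 4*k - 4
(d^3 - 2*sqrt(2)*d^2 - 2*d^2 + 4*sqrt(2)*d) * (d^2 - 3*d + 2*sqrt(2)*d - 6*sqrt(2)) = d^5 - 5*d^4 - 2*d^3 + 40*d^2 - 48*d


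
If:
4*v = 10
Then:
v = 5/2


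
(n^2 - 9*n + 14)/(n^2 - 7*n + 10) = (n - 7)/(n - 5)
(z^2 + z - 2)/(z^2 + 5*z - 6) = (z + 2)/(z + 6)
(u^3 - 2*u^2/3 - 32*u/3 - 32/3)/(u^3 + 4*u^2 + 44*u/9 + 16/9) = 3*(u - 4)/(3*u + 2)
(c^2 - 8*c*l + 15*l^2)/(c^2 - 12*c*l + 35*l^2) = (c - 3*l)/(c - 7*l)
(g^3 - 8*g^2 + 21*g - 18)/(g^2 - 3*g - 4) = (-g^3 + 8*g^2 - 21*g + 18)/(-g^2 + 3*g + 4)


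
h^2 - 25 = (h - 5)*(h + 5)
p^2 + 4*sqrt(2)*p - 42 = (p - 3*sqrt(2))*(p + 7*sqrt(2))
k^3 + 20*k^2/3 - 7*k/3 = k*(k - 1/3)*(k + 7)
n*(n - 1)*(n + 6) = n^3 + 5*n^2 - 6*n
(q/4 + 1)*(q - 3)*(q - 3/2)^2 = q^4/4 - q^3/2 - 51*q^2/16 + 153*q/16 - 27/4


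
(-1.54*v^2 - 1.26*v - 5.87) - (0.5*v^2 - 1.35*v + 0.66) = -2.04*v^2 + 0.0900000000000001*v - 6.53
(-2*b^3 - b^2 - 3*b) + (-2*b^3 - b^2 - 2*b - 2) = -4*b^3 - 2*b^2 - 5*b - 2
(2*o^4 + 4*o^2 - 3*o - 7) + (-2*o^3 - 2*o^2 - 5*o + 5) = 2*o^4 - 2*o^3 + 2*o^2 - 8*o - 2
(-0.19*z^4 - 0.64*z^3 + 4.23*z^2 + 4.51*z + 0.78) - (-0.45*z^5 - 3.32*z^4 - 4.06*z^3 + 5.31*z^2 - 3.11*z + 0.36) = 0.45*z^5 + 3.13*z^4 + 3.42*z^3 - 1.08*z^2 + 7.62*z + 0.42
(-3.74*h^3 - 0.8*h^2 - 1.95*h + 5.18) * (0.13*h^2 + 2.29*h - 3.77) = -0.4862*h^5 - 8.6686*h^4 + 12.0143*h^3 - 0.7761*h^2 + 19.2137*h - 19.5286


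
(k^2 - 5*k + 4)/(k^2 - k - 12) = (k - 1)/(k + 3)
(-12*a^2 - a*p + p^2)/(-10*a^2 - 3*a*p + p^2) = (12*a^2 + a*p - p^2)/(10*a^2 + 3*a*p - p^2)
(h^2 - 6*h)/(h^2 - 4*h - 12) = h/(h + 2)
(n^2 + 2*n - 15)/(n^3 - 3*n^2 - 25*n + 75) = 1/(n - 5)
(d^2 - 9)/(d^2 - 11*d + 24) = (d + 3)/(d - 8)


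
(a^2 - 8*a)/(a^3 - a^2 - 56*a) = 1/(a + 7)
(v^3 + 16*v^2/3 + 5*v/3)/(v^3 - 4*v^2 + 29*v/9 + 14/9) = 3*v*(v + 5)/(3*v^2 - 13*v + 14)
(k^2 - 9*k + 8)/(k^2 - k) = (k - 8)/k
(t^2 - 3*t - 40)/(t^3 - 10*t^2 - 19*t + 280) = 1/(t - 7)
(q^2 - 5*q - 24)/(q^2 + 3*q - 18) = (q^2 - 5*q - 24)/(q^2 + 3*q - 18)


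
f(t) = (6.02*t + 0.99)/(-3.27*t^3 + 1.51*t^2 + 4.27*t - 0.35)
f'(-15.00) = -0.00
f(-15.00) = -0.01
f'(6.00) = 0.02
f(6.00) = -0.06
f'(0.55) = -0.34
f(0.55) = 2.25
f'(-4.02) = -0.05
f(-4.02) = -0.11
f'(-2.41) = -0.28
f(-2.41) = -0.31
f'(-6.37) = -0.01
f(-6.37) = -0.04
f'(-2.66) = -0.20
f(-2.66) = -0.25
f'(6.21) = 0.02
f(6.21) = -0.05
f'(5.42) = 0.03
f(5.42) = -0.07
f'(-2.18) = -0.41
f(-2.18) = -0.39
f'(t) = (6.02*t + 0.99)*(9.81*t^2 - 3.02*t - 4.27)/(-3.27*t^3 + 1.51*t^2 + 4.27*t - 0.35)^2 + 6.02/(-3.27*t^3 + 1.51*t^2 + 4.27*t - 0.35) = (39.3708*t^3 + 0.621700000000001*t^2 - 2.9898*t - 6.3343)/(10.6929*t^6 - 9.8754*t^5 - 25.6457*t^4 + 15.1844*t^3 + 17.1759*t^2 - 2.989*t + 0.1225)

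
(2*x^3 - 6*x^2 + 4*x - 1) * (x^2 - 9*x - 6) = 2*x^5 - 24*x^4 + 46*x^3 - x^2 - 15*x + 6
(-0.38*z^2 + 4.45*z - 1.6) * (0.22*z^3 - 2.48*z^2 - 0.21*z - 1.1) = -0.0836*z^5 + 1.9214*z^4 - 11.3082*z^3 + 3.4515*z^2 - 4.559*z + 1.76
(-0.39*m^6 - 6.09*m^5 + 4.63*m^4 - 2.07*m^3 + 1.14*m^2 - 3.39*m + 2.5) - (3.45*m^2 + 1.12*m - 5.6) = -0.39*m^6 - 6.09*m^5 + 4.63*m^4 - 2.07*m^3 - 2.31*m^2 - 4.51*m + 8.1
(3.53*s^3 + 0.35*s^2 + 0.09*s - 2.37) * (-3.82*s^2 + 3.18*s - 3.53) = -13.4846*s^5 + 9.8884*s^4 - 11.6917*s^3 + 8.1041*s^2 - 7.8543*s + 8.3661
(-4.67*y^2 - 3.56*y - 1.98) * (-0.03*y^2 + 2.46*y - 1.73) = 0.1401*y^4 - 11.3814*y^3 - 0.6191*y^2 + 1.288*y + 3.4254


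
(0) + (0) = 0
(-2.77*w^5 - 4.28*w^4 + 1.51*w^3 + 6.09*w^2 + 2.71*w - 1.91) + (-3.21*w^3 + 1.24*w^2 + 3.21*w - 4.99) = -2.77*w^5 - 4.28*w^4 - 1.7*w^3 + 7.33*w^2 + 5.92*w - 6.9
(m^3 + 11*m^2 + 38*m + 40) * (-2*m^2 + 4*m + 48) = -2*m^5 - 18*m^4 + 16*m^3 + 600*m^2 + 1984*m + 1920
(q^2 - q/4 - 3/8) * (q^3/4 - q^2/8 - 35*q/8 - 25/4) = q^5/4 - 3*q^4/16 - 71*q^3/16 - 327*q^2/64 + 205*q/64 + 75/32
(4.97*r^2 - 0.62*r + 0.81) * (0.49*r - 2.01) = 2.4353*r^3 - 10.2935*r^2 + 1.6431*r - 1.6281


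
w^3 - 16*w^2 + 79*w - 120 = (w - 8)*(w - 5)*(w - 3)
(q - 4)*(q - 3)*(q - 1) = q^3 - 8*q^2 + 19*q - 12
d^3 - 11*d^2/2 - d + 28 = (d - 4)*(d - 7/2)*(d + 2)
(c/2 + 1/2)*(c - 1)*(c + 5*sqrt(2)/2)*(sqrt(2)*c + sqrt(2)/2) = sqrt(2)*c^4/2 + sqrt(2)*c^3/4 + 5*c^3/2 - sqrt(2)*c^2/2 + 5*c^2/4 - 5*c/2 - sqrt(2)*c/4 - 5/4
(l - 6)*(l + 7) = l^2 + l - 42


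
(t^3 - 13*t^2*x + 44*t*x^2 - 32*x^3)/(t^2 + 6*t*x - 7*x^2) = (t^2 - 12*t*x + 32*x^2)/(t + 7*x)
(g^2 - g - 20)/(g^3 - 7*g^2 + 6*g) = (g^2 - g - 20)/(g*(g^2 - 7*g + 6))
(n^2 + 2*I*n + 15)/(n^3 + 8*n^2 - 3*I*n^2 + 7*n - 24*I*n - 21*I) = (n + 5*I)/(n^2 + 8*n + 7)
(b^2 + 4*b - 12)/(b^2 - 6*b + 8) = (b + 6)/(b - 4)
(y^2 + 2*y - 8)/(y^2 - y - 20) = (y - 2)/(y - 5)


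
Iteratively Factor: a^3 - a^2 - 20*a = (a + 4)*(a^2 - 5*a) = (a - 5)*(a + 4)*(a)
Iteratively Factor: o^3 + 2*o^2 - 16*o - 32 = (o + 2)*(o^2 - 16) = (o + 2)*(o + 4)*(o - 4)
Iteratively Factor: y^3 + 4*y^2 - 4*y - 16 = (y + 2)*(y^2 + 2*y - 8) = (y + 2)*(y + 4)*(y - 2)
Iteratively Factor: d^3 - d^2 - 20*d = (d + 4)*(d^2 - 5*d) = (d - 5)*(d + 4)*(d)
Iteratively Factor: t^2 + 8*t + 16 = (t + 4)*(t + 4)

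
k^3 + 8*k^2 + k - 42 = (k - 2)*(k + 3)*(k + 7)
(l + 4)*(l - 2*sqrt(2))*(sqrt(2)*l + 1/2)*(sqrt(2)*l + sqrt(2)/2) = 2*l^4 - 7*sqrt(2)*l^3/2 + 9*l^3 - 63*sqrt(2)*l^2/4 + 2*l^2 - 7*sqrt(2)*l - 9*l - 4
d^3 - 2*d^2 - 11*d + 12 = (d - 4)*(d - 1)*(d + 3)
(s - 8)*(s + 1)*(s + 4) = s^3 - 3*s^2 - 36*s - 32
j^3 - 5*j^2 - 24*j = j*(j - 8)*(j + 3)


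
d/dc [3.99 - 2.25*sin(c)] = -2.25*cos(c)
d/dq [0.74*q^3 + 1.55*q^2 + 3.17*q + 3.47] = 2.22*q^2 + 3.1*q + 3.17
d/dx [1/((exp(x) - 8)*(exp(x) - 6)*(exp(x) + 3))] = (-(exp(x) - 8)*(exp(x) - 6) - (exp(x) - 8)*(exp(x) + 3) - (exp(x) - 6)*(exp(x) + 3))*exp(x)/((exp(x) - 8)^2*(exp(x) - 6)^2*(exp(x) + 3)^2)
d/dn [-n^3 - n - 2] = -3*n^2 - 1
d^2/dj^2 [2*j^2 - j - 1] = 4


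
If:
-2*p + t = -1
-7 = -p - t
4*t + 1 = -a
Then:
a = -55/3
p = 8/3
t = 13/3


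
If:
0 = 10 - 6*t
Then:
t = 5/3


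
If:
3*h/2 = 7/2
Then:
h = 7/3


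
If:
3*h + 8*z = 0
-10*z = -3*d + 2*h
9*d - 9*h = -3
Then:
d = -7/57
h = 4/19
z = -3/38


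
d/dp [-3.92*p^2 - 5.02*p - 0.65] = -7.84*p - 5.02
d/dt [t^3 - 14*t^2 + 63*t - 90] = 3*t^2 - 28*t + 63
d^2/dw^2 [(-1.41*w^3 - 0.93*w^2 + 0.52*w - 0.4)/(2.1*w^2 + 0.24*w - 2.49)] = (-9.38437199999998*w^3 - 34.706124*w^2 - 37.347966*w - 15.139962)/(9.261*w^6 + 3.1752*w^5 - 32.57982*w^4 - 7.515936*w^3 + 38.630358*w^2 + 4.464072*w - 15.438249)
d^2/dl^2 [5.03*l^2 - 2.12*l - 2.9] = 10.0600000000000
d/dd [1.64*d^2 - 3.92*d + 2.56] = 3.28*d - 3.92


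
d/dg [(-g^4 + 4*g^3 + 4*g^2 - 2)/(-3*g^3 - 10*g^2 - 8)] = g*(3*g^5 + 20*g^4 - 28*g^3 + 32*g^2 - 114*g - 104)/(9*g^6 + 60*g^5 + 100*g^4 + 48*g^3 + 160*g^2 + 64)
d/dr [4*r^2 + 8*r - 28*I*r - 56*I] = 8*r + 8 - 28*I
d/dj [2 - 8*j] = -8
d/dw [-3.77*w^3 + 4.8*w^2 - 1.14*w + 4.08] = -11.31*w^2 + 9.6*w - 1.14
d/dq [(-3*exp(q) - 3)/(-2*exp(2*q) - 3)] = 3*(-4*(exp(q) + 1)*exp(q) + 2*exp(2*q) + 3)*exp(q)/(2*exp(2*q) + 3)^2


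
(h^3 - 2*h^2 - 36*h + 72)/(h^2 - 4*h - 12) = (h^2 + 4*h - 12)/(h + 2)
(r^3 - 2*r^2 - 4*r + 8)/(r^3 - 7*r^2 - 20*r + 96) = (r^3 - 2*r^2 - 4*r + 8)/(r^3 - 7*r^2 - 20*r + 96)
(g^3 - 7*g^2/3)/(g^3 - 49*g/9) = 3*g/(3*g + 7)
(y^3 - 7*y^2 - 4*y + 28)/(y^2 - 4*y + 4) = (y^2 - 5*y - 14)/(y - 2)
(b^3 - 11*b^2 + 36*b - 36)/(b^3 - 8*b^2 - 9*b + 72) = (b^2 - 8*b + 12)/(b^2 - 5*b - 24)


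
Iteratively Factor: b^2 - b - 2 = (b + 1)*(b - 2)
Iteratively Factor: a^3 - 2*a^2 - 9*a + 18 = (a - 3)*(a^2 + a - 6) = (a - 3)*(a - 2)*(a + 3)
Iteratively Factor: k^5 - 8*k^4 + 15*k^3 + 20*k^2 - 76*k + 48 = (k - 3)*(k^4 - 5*k^3 + 20*k - 16) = (k - 3)*(k - 2)*(k^3 - 3*k^2 - 6*k + 8) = (k - 3)*(k - 2)*(k - 1)*(k^2 - 2*k - 8) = (k - 4)*(k - 3)*(k - 2)*(k - 1)*(k + 2)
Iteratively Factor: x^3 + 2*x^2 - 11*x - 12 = (x + 4)*(x^2 - 2*x - 3) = (x - 3)*(x + 4)*(x + 1)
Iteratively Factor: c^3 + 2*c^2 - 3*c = (c + 3)*(c^2 - c) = c*(c + 3)*(c - 1)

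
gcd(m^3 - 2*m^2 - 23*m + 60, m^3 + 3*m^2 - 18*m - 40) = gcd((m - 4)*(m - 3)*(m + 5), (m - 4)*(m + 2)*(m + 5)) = m^2 + m - 20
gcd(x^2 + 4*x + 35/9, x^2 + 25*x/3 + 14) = x + 7/3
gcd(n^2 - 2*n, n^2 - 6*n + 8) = n - 2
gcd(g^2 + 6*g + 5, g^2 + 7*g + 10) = g + 5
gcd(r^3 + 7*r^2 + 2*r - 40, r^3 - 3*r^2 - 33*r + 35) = r + 5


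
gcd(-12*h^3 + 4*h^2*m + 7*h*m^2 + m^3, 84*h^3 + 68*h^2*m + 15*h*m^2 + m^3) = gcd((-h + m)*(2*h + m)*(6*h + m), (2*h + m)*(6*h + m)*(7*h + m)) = 12*h^2 + 8*h*m + m^2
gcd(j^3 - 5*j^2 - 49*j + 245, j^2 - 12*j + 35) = j^2 - 12*j + 35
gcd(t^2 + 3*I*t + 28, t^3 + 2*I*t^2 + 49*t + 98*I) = t + 7*I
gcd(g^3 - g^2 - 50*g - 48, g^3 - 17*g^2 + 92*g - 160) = g - 8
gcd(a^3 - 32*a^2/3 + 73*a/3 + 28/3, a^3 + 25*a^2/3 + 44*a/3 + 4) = a + 1/3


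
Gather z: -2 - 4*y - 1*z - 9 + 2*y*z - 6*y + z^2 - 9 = -10*y + z^2 + z*(2*y - 1) - 20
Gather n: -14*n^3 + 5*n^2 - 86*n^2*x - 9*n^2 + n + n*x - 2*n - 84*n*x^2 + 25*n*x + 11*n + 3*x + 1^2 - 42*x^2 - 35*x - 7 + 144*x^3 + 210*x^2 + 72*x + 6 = -14*n^3 + n^2*(-86*x - 4) + n*(-84*x^2 + 26*x + 10) + 144*x^3 + 168*x^2 + 40*x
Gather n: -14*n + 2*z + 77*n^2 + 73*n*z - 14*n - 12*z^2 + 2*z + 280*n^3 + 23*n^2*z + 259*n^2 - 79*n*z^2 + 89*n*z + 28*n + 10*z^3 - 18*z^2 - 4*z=280*n^3 + n^2*(23*z + 336) + n*(-79*z^2 + 162*z) + 10*z^3 - 30*z^2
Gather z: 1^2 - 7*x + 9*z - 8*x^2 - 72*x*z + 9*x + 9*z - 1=-8*x^2 + 2*x + z*(18 - 72*x)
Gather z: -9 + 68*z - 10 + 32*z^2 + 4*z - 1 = 32*z^2 + 72*z - 20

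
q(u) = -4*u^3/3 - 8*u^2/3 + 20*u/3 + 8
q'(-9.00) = -269.33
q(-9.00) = 704.00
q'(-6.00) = -105.33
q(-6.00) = 160.00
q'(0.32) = 4.55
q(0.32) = 9.82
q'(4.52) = -99.16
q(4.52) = -139.47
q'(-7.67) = -187.74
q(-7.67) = 401.61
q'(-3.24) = -18.04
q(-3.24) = 3.76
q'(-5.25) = -75.58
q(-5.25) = 92.44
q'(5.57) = -147.14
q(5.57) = -268.01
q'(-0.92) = 8.19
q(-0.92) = 0.65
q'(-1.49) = 5.73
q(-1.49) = -3.44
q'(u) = -4*u^2 - 16*u/3 + 20/3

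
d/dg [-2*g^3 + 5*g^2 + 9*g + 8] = -6*g^2 + 10*g + 9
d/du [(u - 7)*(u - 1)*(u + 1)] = 3*u^2 - 14*u - 1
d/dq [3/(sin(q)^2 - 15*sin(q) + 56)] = 3*(15 - 2*sin(q))*cos(q)/(sin(q)^2 - 15*sin(q) + 56)^2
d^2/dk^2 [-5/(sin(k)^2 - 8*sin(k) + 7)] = 10*(2*sin(k)^3 - 10*sin(k)^2 + 5*sin(k) + 57)/((sin(k) - 7)^3*(sin(k) - 1)^2)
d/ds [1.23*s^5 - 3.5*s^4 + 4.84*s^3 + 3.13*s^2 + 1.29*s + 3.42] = 6.15*s^4 - 14.0*s^3 + 14.52*s^2 + 6.26*s + 1.29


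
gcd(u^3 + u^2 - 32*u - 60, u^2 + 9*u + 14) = u + 2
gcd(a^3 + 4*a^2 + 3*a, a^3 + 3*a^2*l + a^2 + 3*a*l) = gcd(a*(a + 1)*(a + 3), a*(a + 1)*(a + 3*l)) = a^2 + a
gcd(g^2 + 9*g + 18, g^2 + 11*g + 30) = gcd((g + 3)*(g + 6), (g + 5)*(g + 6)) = g + 6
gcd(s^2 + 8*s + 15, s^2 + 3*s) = s + 3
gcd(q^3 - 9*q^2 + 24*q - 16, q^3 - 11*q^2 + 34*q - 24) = q^2 - 5*q + 4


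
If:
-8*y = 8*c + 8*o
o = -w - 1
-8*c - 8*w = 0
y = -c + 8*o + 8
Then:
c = 1/9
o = -8/9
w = -1/9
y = 7/9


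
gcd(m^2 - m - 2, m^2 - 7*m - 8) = m + 1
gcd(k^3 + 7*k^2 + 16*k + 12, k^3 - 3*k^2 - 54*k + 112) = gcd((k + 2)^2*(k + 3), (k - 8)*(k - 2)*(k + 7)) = 1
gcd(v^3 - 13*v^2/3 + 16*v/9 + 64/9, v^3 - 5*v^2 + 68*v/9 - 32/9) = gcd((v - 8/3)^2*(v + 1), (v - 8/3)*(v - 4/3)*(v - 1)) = v - 8/3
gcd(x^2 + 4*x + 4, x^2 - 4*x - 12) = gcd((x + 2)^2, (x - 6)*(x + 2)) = x + 2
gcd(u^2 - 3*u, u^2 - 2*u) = u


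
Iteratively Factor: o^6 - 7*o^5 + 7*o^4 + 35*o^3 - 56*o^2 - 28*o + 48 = (o - 2)*(o^5 - 5*o^4 - 3*o^3 + 29*o^2 + 2*o - 24) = (o - 2)*(o - 1)*(o^4 - 4*o^3 - 7*o^2 + 22*o + 24) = (o - 4)*(o - 2)*(o - 1)*(o^3 - 7*o - 6) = (o - 4)*(o - 2)*(o - 1)*(o + 2)*(o^2 - 2*o - 3) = (o - 4)*(o - 3)*(o - 2)*(o - 1)*(o + 2)*(o + 1)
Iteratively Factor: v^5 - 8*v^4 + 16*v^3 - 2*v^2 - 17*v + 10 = (v - 2)*(v^4 - 6*v^3 + 4*v^2 + 6*v - 5) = (v - 5)*(v - 2)*(v^3 - v^2 - v + 1) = (v - 5)*(v - 2)*(v - 1)*(v^2 - 1) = (v - 5)*(v - 2)*(v - 1)^2*(v + 1)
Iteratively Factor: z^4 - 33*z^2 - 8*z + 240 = (z - 5)*(z^3 + 5*z^2 - 8*z - 48) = (z - 5)*(z - 3)*(z^2 + 8*z + 16) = (z - 5)*(z - 3)*(z + 4)*(z + 4)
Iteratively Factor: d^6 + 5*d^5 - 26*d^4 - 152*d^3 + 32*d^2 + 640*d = (d)*(d^5 + 5*d^4 - 26*d^3 - 152*d^2 + 32*d + 640) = d*(d - 5)*(d^4 + 10*d^3 + 24*d^2 - 32*d - 128) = d*(d - 5)*(d + 4)*(d^3 + 6*d^2 - 32) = d*(d - 5)*(d - 2)*(d + 4)*(d^2 + 8*d + 16) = d*(d - 5)*(d - 2)*(d + 4)^2*(d + 4)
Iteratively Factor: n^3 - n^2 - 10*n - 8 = (n - 4)*(n^2 + 3*n + 2) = (n - 4)*(n + 1)*(n + 2)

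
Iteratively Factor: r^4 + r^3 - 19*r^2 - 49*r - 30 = (r - 5)*(r^3 + 6*r^2 + 11*r + 6) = (r - 5)*(r + 3)*(r^2 + 3*r + 2) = (r - 5)*(r + 2)*(r + 3)*(r + 1)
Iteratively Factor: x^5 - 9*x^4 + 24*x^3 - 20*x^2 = (x - 2)*(x^4 - 7*x^3 + 10*x^2) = (x - 2)^2*(x^3 - 5*x^2) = x*(x - 2)^2*(x^2 - 5*x) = x*(x - 5)*(x - 2)^2*(x)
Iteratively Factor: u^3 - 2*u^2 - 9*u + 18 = (u + 3)*(u^2 - 5*u + 6) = (u - 2)*(u + 3)*(u - 3)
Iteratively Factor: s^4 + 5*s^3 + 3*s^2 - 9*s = (s + 3)*(s^3 + 2*s^2 - 3*s) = (s + 3)^2*(s^2 - s) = s*(s + 3)^2*(s - 1)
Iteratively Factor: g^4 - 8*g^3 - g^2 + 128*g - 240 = (g + 4)*(g^3 - 12*g^2 + 47*g - 60) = (g - 4)*(g + 4)*(g^2 - 8*g + 15) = (g - 4)*(g - 3)*(g + 4)*(g - 5)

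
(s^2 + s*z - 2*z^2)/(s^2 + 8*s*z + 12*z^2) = (s - z)/(s + 6*z)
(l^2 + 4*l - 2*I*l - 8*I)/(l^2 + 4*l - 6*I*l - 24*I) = (l - 2*I)/(l - 6*I)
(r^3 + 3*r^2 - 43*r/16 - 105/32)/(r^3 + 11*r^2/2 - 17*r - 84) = (r^2 - r/2 - 15/16)/(r^2 + 2*r - 24)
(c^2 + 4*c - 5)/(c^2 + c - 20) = (c - 1)/(c - 4)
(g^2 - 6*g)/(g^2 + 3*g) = (g - 6)/(g + 3)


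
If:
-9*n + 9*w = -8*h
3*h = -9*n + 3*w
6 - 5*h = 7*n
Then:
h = -108/29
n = 102/29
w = 198/29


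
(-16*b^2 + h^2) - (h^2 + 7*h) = -16*b^2 - 7*h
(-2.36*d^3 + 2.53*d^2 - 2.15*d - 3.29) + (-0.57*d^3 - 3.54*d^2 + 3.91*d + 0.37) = -2.93*d^3 - 1.01*d^2 + 1.76*d - 2.92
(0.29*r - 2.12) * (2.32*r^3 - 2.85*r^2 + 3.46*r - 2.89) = 0.6728*r^4 - 5.7449*r^3 + 7.0454*r^2 - 8.1733*r + 6.1268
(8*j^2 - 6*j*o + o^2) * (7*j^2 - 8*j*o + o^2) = 56*j^4 - 106*j^3*o + 63*j^2*o^2 - 14*j*o^3 + o^4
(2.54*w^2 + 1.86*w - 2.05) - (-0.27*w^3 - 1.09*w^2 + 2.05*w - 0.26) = 0.27*w^3 + 3.63*w^2 - 0.19*w - 1.79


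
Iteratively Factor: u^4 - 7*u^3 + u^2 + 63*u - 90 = (u + 3)*(u^3 - 10*u^2 + 31*u - 30) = (u - 3)*(u + 3)*(u^2 - 7*u + 10) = (u - 5)*(u - 3)*(u + 3)*(u - 2)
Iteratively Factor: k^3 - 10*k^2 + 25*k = (k)*(k^2 - 10*k + 25) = k*(k - 5)*(k - 5)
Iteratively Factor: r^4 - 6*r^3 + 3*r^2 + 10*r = (r + 1)*(r^3 - 7*r^2 + 10*r) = (r - 2)*(r + 1)*(r^2 - 5*r) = (r - 5)*(r - 2)*(r + 1)*(r)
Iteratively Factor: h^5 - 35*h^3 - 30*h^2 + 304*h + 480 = (h + 4)*(h^4 - 4*h^3 - 19*h^2 + 46*h + 120) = (h - 5)*(h + 4)*(h^3 + h^2 - 14*h - 24) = (h - 5)*(h + 2)*(h + 4)*(h^2 - h - 12) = (h - 5)*(h - 4)*(h + 2)*(h + 4)*(h + 3)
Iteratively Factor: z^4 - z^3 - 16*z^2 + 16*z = (z - 1)*(z^3 - 16*z) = (z - 4)*(z - 1)*(z^2 + 4*z) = z*(z - 4)*(z - 1)*(z + 4)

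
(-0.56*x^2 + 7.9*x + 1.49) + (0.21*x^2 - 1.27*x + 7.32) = -0.35*x^2 + 6.63*x + 8.81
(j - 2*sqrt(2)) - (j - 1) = 1 - 2*sqrt(2)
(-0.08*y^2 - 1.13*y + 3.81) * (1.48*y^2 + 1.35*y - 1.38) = -0.1184*y^4 - 1.7804*y^3 + 4.2237*y^2 + 6.7029*y - 5.2578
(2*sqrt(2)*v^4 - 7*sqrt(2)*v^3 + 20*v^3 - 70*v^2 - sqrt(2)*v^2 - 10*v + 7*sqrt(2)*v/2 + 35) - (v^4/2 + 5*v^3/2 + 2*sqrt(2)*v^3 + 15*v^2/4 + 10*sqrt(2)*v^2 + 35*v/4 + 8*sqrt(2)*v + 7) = -v^4/2 + 2*sqrt(2)*v^4 - 9*sqrt(2)*v^3 + 35*v^3/2 - 295*v^2/4 - 11*sqrt(2)*v^2 - 75*v/4 - 9*sqrt(2)*v/2 + 28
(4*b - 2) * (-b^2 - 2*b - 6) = -4*b^3 - 6*b^2 - 20*b + 12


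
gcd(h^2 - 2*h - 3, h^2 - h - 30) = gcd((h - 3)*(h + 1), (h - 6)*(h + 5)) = 1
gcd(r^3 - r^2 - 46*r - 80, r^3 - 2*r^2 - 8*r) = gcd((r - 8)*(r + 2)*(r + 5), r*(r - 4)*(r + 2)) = r + 2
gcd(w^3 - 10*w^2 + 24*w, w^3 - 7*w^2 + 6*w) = w^2 - 6*w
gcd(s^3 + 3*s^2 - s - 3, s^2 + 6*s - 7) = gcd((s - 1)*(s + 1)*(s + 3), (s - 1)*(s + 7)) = s - 1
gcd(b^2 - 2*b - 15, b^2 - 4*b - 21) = b + 3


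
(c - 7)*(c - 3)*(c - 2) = c^3 - 12*c^2 + 41*c - 42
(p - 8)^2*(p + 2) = p^3 - 14*p^2 + 32*p + 128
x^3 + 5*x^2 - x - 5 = (x - 1)*(x + 1)*(x + 5)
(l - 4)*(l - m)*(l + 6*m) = l^3 + 5*l^2*m - 4*l^2 - 6*l*m^2 - 20*l*m + 24*m^2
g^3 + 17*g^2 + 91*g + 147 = (g + 3)*(g + 7)^2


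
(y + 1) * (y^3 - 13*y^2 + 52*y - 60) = y^4 - 12*y^3 + 39*y^2 - 8*y - 60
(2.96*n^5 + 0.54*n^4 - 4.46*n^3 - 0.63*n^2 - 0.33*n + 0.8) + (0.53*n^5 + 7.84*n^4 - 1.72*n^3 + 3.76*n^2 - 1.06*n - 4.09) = 3.49*n^5 + 8.38*n^4 - 6.18*n^3 + 3.13*n^2 - 1.39*n - 3.29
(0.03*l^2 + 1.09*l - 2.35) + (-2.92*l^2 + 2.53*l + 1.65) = -2.89*l^2 + 3.62*l - 0.7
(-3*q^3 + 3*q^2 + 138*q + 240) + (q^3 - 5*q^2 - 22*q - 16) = -2*q^3 - 2*q^2 + 116*q + 224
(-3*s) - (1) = -3*s - 1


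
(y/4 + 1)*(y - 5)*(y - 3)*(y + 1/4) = y^4/4 - 15*y^3/16 - 9*y^2/2 + 223*y/16 + 15/4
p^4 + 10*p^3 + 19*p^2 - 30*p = p*(p - 1)*(p + 5)*(p + 6)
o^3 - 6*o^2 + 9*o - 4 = (o - 4)*(o - 1)^2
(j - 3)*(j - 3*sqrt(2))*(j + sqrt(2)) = j^3 - 3*j^2 - 2*sqrt(2)*j^2 - 6*j + 6*sqrt(2)*j + 18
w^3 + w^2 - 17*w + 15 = (w - 3)*(w - 1)*(w + 5)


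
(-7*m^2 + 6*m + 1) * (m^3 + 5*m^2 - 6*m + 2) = -7*m^5 - 29*m^4 + 73*m^3 - 45*m^2 + 6*m + 2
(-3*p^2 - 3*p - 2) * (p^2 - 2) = -3*p^4 - 3*p^3 + 4*p^2 + 6*p + 4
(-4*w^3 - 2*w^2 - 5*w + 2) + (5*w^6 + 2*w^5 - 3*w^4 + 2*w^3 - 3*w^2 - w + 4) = 5*w^6 + 2*w^5 - 3*w^4 - 2*w^3 - 5*w^2 - 6*w + 6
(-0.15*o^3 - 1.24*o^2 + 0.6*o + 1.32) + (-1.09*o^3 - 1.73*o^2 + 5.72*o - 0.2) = -1.24*o^3 - 2.97*o^2 + 6.32*o + 1.12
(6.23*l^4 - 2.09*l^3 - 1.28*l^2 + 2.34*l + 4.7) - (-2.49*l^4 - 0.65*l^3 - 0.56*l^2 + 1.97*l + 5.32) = 8.72*l^4 - 1.44*l^3 - 0.72*l^2 + 0.37*l - 0.62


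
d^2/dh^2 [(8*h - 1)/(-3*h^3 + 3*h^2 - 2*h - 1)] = 2*(-216*h^5 + 270*h^4 - 96*h^3 + 189*h^2 - 99*h + 23)/(27*h^9 - 81*h^8 + 135*h^7 - 108*h^6 + 36*h^5 + 27*h^4 - 19*h^3 + 3*h^2 + 6*h + 1)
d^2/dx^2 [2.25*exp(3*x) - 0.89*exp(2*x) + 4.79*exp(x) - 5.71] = (20.25*exp(2*x) - 3.56*exp(x) + 4.79)*exp(x)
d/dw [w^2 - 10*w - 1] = 2*w - 10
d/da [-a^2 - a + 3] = -2*a - 1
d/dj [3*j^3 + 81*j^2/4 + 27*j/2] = 9*j^2 + 81*j/2 + 27/2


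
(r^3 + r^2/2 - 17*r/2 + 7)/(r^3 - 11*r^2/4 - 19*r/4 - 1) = 2*(-2*r^3 - r^2 + 17*r - 14)/(-4*r^3 + 11*r^2 + 19*r + 4)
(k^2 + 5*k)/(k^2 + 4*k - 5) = k/(k - 1)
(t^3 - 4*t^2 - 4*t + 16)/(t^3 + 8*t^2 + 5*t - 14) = (t^2 - 6*t + 8)/(t^2 + 6*t - 7)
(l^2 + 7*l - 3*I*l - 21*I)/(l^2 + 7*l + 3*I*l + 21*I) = (l - 3*I)/(l + 3*I)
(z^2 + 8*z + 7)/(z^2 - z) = (z^2 + 8*z + 7)/(z*(z - 1))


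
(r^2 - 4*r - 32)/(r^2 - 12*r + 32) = (r + 4)/(r - 4)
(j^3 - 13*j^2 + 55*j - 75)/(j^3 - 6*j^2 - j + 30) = (j - 5)/(j + 2)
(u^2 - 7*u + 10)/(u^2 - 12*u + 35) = (u - 2)/(u - 7)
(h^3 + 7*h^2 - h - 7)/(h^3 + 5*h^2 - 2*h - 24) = (h^3 + 7*h^2 - h - 7)/(h^3 + 5*h^2 - 2*h - 24)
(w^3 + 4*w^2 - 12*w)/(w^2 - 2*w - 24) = w*(-w^2 - 4*w + 12)/(-w^2 + 2*w + 24)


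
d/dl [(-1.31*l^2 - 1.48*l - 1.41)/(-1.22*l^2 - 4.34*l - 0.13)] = (3.8798*l^2 - 3.0998*l - 5.927)/(1.4884*l^4 + 10.5896*l^3 + 19.1528*l^2 + 1.1284*l + 0.0169)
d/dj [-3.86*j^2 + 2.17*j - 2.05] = 2.17 - 7.72*j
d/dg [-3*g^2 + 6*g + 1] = 6 - 6*g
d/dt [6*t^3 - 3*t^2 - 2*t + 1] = 18*t^2 - 6*t - 2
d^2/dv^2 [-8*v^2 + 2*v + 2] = -16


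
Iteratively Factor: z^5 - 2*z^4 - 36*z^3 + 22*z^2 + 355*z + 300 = (z + 3)*(z^4 - 5*z^3 - 21*z^2 + 85*z + 100) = (z + 3)*(z + 4)*(z^3 - 9*z^2 + 15*z + 25) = (z - 5)*(z + 3)*(z + 4)*(z^2 - 4*z - 5) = (z - 5)^2*(z + 3)*(z + 4)*(z + 1)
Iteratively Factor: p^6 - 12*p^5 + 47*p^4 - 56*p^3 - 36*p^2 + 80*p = (p - 4)*(p^5 - 8*p^4 + 15*p^3 + 4*p^2 - 20*p) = (p - 4)*(p + 1)*(p^4 - 9*p^3 + 24*p^2 - 20*p) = (p - 4)*(p - 2)*(p + 1)*(p^3 - 7*p^2 + 10*p) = (p - 5)*(p - 4)*(p - 2)*(p + 1)*(p^2 - 2*p) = p*(p - 5)*(p - 4)*(p - 2)*(p + 1)*(p - 2)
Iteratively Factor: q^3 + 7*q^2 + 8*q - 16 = (q - 1)*(q^2 + 8*q + 16) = (q - 1)*(q + 4)*(q + 4)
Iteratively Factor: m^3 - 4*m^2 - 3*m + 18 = (m + 2)*(m^2 - 6*m + 9) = (m - 3)*(m + 2)*(m - 3)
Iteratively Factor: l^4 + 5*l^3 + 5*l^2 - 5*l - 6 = (l + 2)*(l^3 + 3*l^2 - l - 3) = (l + 1)*(l + 2)*(l^2 + 2*l - 3) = (l - 1)*(l + 1)*(l + 2)*(l + 3)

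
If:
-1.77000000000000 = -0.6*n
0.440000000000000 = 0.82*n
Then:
No Solution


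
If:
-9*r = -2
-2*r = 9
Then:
No Solution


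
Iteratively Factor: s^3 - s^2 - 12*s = (s - 4)*(s^2 + 3*s) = (s - 4)*(s + 3)*(s)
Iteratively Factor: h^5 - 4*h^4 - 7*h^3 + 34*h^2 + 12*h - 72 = (h + 2)*(h^4 - 6*h^3 + 5*h^2 + 24*h - 36) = (h + 2)^2*(h^3 - 8*h^2 + 21*h - 18) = (h - 3)*(h + 2)^2*(h^2 - 5*h + 6) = (h - 3)*(h - 2)*(h + 2)^2*(h - 3)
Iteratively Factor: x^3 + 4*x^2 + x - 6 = (x - 1)*(x^2 + 5*x + 6) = (x - 1)*(x + 2)*(x + 3)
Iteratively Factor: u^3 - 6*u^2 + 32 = (u - 4)*(u^2 - 2*u - 8) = (u - 4)^2*(u + 2)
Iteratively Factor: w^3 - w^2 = (w)*(w^2 - w) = w*(w - 1)*(w)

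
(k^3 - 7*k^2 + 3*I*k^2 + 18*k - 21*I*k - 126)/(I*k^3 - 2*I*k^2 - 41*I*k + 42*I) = (-I*k^2 + 3*k - 18*I)/(k^2 + 5*k - 6)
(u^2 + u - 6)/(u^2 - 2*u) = (u + 3)/u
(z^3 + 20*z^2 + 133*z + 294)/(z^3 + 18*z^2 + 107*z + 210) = (z + 7)/(z + 5)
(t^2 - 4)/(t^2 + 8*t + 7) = (t^2 - 4)/(t^2 + 8*t + 7)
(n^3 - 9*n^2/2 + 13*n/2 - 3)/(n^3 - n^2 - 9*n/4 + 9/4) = 2*(n - 2)/(2*n + 3)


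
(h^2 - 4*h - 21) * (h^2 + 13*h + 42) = h^4 + 9*h^3 - 31*h^2 - 441*h - 882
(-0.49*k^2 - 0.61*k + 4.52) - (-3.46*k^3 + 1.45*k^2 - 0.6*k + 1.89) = 3.46*k^3 - 1.94*k^2 - 0.01*k + 2.63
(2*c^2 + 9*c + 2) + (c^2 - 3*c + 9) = 3*c^2 + 6*c + 11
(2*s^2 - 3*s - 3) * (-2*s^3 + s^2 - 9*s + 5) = -4*s^5 + 8*s^4 - 15*s^3 + 34*s^2 + 12*s - 15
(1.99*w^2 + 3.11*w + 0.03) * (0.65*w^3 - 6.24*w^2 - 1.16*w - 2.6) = 1.2935*w^5 - 10.3961*w^4 - 21.6953*w^3 - 8.9688*w^2 - 8.1208*w - 0.078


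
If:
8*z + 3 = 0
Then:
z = -3/8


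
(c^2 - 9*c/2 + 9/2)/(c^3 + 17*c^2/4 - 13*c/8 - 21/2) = 4*(c - 3)/(4*c^2 + 23*c + 28)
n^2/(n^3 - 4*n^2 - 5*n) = n/(n^2 - 4*n - 5)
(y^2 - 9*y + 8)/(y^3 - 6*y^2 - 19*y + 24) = 1/(y + 3)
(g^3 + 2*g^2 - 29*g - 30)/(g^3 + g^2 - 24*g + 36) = (g^2 - 4*g - 5)/(g^2 - 5*g + 6)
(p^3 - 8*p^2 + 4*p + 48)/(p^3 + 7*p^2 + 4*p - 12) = (p^2 - 10*p + 24)/(p^2 + 5*p - 6)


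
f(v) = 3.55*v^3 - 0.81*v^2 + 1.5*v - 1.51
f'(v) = 10.65*v^2 - 1.62*v + 1.5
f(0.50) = -0.52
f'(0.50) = 3.35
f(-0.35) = -2.29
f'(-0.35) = 3.37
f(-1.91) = -32.07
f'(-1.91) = 43.45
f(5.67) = 628.06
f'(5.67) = 334.70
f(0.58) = -0.22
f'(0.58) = 4.14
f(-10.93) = -4750.09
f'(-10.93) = 1291.51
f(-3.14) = -124.11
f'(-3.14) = 111.59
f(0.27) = -1.09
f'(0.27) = 1.84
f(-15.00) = -12187.51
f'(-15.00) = 2422.05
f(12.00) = 6034.25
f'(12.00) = 1515.66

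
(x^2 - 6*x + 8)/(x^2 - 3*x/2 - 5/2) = 2*(-x^2 + 6*x - 8)/(-2*x^2 + 3*x + 5)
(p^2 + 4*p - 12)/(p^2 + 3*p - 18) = (p - 2)/(p - 3)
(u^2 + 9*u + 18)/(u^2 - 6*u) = (u^2 + 9*u + 18)/(u*(u - 6))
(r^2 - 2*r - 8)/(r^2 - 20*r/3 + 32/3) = 3*(r + 2)/(3*r - 8)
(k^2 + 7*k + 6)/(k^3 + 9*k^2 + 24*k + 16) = (k + 6)/(k^2 + 8*k + 16)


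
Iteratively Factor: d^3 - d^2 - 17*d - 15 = (d - 5)*(d^2 + 4*d + 3) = (d - 5)*(d + 3)*(d + 1)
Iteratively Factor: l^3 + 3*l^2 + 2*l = (l + 1)*(l^2 + 2*l) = (l + 1)*(l + 2)*(l)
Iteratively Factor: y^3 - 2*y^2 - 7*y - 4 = (y + 1)*(y^2 - 3*y - 4) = (y - 4)*(y + 1)*(y + 1)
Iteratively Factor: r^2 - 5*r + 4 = (r - 1)*(r - 4)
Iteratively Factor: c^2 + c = (c)*(c + 1)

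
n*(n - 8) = n^2 - 8*n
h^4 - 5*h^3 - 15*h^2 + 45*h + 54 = (h - 6)*(h - 3)*(h + 1)*(h + 3)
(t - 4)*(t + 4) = t^2 - 16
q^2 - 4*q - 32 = (q - 8)*(q + 4)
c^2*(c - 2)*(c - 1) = c^4 - 3*c^3 + 2*c^2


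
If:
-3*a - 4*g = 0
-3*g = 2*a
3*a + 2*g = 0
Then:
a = 0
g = 0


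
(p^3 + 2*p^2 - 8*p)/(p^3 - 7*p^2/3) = 3*(p^2 + 2*p - 8)/(p*(3*p - 7))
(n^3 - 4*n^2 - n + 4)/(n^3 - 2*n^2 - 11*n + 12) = (n + 1)/(n + 3)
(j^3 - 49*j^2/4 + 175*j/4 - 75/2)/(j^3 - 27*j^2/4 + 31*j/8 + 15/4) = 2*(j - 5)/(2*j + 1)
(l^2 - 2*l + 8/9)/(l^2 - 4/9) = (3*l - 4)/(3*l + 2)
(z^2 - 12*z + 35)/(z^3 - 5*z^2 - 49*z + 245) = 1/(z + 7)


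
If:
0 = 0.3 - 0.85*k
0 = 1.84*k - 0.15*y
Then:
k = 0.35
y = 4.33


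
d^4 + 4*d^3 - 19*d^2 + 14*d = d*(d - 2)*(d - 1)*(d + 7)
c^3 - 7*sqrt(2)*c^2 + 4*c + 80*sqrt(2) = (c - 5*sqrt(2))*(c - 4*sqrt(2))*(c + 2*sqrt(2))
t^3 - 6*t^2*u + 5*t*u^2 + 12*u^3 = (t - 4*u)*(t - 3*u)*(t + u)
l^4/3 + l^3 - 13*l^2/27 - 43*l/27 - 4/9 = (l/3 + 1)*(l - 4/3)*(l + 1/3)*(l + 1)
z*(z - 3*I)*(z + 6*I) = z^3 + 3*I*z^2 + 18*z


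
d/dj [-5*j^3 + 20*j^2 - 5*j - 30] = -15*j^2 + 40*j - 5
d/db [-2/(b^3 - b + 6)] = 2*(3*b^2 - 1)/(b^3 - b + 6)^2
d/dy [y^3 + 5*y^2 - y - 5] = 3*y^2 + 10*y - 1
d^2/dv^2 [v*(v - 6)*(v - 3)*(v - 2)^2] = 20*v^3 - 156*v^2 + 348*v - 216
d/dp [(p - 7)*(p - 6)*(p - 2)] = 3*p^2 - 30*p + 68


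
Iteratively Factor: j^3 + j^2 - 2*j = (j - 1)*(j^2 + 2*j) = j*(j - 1)*(j + 2)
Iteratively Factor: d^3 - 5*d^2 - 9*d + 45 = (d + 3)*(d^2 - 8*d + 15) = (d - 3)*(d + 3)*(d - 5)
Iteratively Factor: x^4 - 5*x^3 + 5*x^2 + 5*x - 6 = (x - 3)*(x^3 - 2*x^2 - x + 2) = (x - 3)*(x - 1)*(x^2 - x - 2) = (x - 3)*(x - 1)*(x + 1)*(x - 2)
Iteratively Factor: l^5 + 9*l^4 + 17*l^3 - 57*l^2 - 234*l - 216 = (l + 2)*(l^4 + 7*l^3 + 3*l^2 - 63*l - 108) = (l + 2)*(l + 4)*(l^3 + 3*l^2 - 9*l - 27) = (l - 3)*(l + 2)*(l + 4)*(l^2 + 6*l + 9) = (l - 3)*(l + 2)*(l + 3)*(l + 4)*(l + 3)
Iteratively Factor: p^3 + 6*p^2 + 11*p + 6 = (p + 3)*(p^2 + 3*p + 2) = (p + 1)*(p + 3)*(p + 2)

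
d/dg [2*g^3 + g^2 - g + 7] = 6*g^2 + 2*g - 1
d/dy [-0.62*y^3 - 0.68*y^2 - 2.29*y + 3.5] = -1.86*y^2 - 1.36*y - 2.29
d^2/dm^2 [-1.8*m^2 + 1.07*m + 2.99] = -3.60000000000000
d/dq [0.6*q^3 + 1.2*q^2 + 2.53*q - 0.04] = 1.8*q^2 + 2.4*q + 2.53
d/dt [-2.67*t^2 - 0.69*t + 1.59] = -5.34*t - 0.69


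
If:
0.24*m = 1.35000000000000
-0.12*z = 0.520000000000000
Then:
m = 5.62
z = -4.33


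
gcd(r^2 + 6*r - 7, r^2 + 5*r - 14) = r + 7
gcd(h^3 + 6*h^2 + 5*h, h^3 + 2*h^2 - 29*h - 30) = h + 1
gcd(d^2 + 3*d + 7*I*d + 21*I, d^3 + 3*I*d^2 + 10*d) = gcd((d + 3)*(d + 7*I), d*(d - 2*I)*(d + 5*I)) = 1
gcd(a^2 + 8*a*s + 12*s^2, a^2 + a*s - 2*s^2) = a + 2*s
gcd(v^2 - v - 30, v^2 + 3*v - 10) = v + 5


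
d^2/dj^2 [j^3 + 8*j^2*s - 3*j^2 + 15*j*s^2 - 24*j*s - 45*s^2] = 6*j + 16*s - 6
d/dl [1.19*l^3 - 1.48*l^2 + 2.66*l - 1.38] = 3.57*l^2 - 2.96*l + 2.66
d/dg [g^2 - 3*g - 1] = 2*g - 3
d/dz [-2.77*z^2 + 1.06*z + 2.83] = 1.06 - 5.54*z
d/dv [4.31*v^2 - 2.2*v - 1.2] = 8.62*v - 2.2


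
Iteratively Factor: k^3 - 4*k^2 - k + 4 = (k - 4)*(k^2 - 1) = (k - 4)*(k + 1)*(k - 1)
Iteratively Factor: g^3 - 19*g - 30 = (g + 2)*(g^2 - 2*g - 15) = (g - 5)*(g + 2)*(g + 3)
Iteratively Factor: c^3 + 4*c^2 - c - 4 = (c + 4)*(c^2 - 1) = (c + 1)*(c + 4)*(c - 1)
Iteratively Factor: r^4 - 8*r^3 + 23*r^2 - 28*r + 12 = (r - 1)*(r^3 - 7*r^2 + 16*r - 12) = (r - 3)*(r - 1)*(r^2 - 4*r + 4) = (r - 3)*(r - 2)*(r - 1)*(r - 2)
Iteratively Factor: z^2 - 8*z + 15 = (z - 5)*(z - 3)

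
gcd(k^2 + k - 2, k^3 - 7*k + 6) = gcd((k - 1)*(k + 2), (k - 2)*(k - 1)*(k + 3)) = k - 1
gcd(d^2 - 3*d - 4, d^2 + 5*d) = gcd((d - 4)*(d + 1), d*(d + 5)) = 1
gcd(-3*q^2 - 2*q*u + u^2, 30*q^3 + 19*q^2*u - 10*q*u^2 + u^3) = q + u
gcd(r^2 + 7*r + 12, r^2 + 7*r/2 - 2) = r + 4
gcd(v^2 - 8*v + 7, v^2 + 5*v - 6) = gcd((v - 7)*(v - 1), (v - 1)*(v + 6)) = v - 1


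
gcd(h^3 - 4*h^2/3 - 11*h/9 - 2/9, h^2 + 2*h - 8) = h - 2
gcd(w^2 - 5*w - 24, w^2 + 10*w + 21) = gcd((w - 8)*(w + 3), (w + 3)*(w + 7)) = w + 3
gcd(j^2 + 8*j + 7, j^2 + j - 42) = j + 7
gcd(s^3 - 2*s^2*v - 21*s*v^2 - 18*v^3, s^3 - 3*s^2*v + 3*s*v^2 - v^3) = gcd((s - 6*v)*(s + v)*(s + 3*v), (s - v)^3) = 1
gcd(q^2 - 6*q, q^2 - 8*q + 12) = q - 6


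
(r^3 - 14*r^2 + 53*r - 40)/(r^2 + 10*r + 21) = (r^3 - 14*r^2 + 53*r - 40)/(r^2 + 10*r + 21)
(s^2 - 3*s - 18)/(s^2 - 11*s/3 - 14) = 3*(s + 3)/(3*s + 7)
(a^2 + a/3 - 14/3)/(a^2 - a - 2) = (a + 7/3)/(a + 1)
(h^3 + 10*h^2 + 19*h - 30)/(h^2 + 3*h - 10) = (h^2 + 5*h - 6)/(h - 2)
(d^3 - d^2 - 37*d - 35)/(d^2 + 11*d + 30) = (d^2 - 6*d - 7)/(d + 6)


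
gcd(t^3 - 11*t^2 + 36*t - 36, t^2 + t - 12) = t - 3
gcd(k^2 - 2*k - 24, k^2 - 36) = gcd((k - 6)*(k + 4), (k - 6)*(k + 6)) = k - 6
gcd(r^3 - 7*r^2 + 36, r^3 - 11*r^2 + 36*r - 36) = r^2 - 9*r + 18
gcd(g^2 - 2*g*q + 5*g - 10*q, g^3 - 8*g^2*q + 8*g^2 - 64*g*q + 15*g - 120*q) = g + 5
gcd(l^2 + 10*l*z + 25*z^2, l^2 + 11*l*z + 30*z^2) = l + 5*z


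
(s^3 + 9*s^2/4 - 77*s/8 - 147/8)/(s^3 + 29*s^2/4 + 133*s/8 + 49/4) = (s - 3)/(s + 2)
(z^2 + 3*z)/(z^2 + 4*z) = (z + 3)/(z + 4)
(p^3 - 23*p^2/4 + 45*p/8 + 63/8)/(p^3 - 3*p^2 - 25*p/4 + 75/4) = (8*p^2 - 22*p - 21)/(2*(4*p^2 - 25))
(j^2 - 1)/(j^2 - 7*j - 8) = (j - 1)/(j - 8)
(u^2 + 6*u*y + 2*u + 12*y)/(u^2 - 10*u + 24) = (u^2 + 6*u*y + 2*u + 12*y)/(u^2 - 10*u + 24)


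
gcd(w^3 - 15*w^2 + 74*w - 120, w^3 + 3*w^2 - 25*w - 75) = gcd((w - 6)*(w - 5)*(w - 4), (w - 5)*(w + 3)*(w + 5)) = w - 5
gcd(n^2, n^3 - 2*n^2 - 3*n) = n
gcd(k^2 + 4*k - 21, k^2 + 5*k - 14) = k + 7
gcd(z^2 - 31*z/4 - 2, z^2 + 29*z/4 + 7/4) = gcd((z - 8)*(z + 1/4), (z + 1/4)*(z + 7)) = z + 1/4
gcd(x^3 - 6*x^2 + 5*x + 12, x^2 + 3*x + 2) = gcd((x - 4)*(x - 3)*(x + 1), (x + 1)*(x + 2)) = x + 1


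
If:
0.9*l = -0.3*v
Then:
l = -0.333333333333333*v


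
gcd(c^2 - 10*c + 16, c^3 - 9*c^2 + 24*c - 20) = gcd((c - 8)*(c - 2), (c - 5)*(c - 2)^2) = c - 2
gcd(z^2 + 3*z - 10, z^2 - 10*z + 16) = z - 2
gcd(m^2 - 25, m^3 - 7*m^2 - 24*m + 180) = m + 5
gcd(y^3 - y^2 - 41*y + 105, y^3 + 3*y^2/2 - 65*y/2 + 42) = y + 7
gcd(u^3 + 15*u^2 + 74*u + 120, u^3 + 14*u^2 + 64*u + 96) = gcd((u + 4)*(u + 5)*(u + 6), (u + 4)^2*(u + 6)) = u^2 + 10*u + 24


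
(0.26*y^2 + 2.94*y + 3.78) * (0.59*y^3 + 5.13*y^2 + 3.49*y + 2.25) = 0.1534*y^5 + 3.0684*y^4 + 18.2198*y^3 + 30.237*y^2 + 19.8072*y + 8.505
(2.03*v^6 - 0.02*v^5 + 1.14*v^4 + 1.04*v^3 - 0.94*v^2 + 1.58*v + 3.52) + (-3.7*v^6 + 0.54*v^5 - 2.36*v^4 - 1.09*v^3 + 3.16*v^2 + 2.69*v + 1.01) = -1.67*v^6 + 0.52*v^5 - 1.22*v^4 - 0.05*v^3 + 2.22*v^2 + 4.27*v + 4.53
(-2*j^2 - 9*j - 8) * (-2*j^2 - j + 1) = 4*j^4 + 20*j^3 + 23*j^2 - j - 8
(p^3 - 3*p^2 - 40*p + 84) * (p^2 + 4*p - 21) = p^5 + p^4 - 73*p^3 - 13*p^2 + 1176*p - 1764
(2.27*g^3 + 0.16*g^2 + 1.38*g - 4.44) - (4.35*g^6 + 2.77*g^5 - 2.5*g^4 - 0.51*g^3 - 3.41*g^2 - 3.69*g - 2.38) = -4.35*g^6 - 2.77*g^5 + 2.5*g^4 + 2.78*g^3 + 3.57*g^2 + 5.07*g - 2.06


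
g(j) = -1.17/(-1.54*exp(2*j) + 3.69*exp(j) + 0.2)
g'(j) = -1.17*(3.08*exp(2*j) - 3.69*exp(j))/(-1.54*exp(2*j) + 3.69*exp(j) + 0.2)^2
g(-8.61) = -5.83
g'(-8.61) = 0.02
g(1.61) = 0.06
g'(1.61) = -0.17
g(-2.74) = -2.71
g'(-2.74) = 1.41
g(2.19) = 0.01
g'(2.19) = -0.03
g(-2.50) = -2.38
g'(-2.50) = 1.36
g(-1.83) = -1.56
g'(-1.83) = 1.06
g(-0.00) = -0.50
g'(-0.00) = 0.13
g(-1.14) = -0.96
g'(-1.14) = 0.68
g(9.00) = 0.00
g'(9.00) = 0.00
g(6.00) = 0.00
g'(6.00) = 0.00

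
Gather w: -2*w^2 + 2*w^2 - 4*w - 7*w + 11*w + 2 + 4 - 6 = 0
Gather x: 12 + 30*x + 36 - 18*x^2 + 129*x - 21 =-18*x^2 + 159*x + 27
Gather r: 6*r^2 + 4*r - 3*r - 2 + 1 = 6*r^2 + r - 1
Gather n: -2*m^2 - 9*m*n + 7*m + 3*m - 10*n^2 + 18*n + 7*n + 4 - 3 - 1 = -2*m^2 + 10*m - 10*n^2 + n*(25 - 9*m)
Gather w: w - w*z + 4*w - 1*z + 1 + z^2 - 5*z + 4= w*(5 - z) + z^2 - 6*z + 5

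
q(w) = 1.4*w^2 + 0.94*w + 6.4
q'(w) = 2.8*w + 0.94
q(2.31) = 16.04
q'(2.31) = 7.41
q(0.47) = 7.15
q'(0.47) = 2.26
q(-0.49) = 6.28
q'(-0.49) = -0.43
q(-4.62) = 31.94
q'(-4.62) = -12.00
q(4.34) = 36.85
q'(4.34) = 13.09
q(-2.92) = 15.59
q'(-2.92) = -7.24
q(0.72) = 7.80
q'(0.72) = 2.96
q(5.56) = 54.91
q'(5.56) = 16.51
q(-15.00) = 307.30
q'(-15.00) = -41.06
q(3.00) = 21.82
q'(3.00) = 9.34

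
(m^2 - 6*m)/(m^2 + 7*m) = (m - 6)/(m + 7)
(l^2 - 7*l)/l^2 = (l - 7)/l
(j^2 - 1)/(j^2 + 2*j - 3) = (j + 1)/(j + 3)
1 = 1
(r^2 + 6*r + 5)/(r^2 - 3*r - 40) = (r + 1)/(r - 8)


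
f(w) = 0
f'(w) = 0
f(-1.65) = 0.00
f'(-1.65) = 0.00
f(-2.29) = 0.00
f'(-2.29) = 0.00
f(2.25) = 0.00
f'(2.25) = 0.00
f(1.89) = 0.00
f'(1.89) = 0.00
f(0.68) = 0.00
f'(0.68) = 0.00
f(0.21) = 0.00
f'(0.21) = 0.00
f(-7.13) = 0.00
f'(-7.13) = 0.00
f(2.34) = 0.00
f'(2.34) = 0.00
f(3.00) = 0.00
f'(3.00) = 0.00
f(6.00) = 0.00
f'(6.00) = 0.00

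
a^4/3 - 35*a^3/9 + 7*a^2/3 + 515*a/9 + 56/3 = (a/3 + 1)*(a - 8)*(a - 7)*(a + 1/3)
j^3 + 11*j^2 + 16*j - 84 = (j - 2)*(j + 6)*(j + 7)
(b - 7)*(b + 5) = b^2 - 2*b - 35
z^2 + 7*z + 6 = (z + 1)*(z + 6)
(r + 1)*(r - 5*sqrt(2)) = r^2 - 5*sqrt(2)*r + r - 5*sqrt(2)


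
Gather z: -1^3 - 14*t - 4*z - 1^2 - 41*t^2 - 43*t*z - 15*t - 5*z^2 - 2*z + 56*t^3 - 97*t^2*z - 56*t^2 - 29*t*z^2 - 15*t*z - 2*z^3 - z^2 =56*t^3 - 97*t^2 - 29*t - 2*z^3 + z^2*(-29*t - 6) + z*(-97*t^2 - 58*t - 6) - 2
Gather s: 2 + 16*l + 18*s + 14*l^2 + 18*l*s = 14*l^2 + 16*l + s*(18*l + 18) + 2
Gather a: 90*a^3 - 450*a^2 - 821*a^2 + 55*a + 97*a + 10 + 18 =90*a^3 - 1271*a^2 + 152*a + 28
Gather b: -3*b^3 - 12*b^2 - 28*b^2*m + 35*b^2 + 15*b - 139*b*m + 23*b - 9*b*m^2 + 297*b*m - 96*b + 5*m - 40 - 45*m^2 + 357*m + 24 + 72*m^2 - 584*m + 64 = -3*b^3 + b^2*(23 - 28*m) + b*(-9*m^2 + 158*m - 58) + 27*m^2 - 222*m + 48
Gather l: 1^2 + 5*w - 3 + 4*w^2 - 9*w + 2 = 4*w^2 - 4*w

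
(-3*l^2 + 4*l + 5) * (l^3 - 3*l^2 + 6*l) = -3*l^5 + 13*l^4 - 25*l^3 + 9*l^2 + 30*l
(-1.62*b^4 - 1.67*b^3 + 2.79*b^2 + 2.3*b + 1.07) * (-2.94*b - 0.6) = 4.7628*b^5 + 5.8818*b^4 - 7.2006*b^3 - 8.436*b^2 - 4.5258*b - 0.642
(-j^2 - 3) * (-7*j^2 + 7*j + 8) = 7*j^4 - 7*j^3 + 13*j^2 - 21*j - 24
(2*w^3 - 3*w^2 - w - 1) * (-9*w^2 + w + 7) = -18*w^5 + 29*w^4 + 20*w^3 - 13*w^2 - 8*w - 7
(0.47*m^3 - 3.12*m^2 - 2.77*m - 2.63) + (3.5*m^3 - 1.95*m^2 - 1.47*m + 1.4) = 3.97*m^3 - 5.07*m^2 - 4.24*m - 1.23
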